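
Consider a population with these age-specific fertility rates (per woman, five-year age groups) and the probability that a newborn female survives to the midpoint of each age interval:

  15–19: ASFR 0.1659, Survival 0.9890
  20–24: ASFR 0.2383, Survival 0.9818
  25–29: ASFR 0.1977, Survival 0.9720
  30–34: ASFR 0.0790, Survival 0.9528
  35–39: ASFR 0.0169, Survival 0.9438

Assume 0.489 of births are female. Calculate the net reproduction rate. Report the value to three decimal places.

Proportion female at birth = 0.489.
Each age group contributes 5 × ASFR × survival:
  15–19: 5 × 0.1659 × 0.9890 = 0.82038
  20–24: 5 × 0.2383 × 0.9818 = 1.16981
  25–29: 5 × 0.1977 × 0.9720 = 0.96082
  30–34: 5 × 0.0790 × 0.9528 = 0.37636
  35–39: 5 × 0.0169 × 0.9438 = 0.07975
Sum = 3.40712
NRR = 0.489 × 3.40712 = 1.66608

1.666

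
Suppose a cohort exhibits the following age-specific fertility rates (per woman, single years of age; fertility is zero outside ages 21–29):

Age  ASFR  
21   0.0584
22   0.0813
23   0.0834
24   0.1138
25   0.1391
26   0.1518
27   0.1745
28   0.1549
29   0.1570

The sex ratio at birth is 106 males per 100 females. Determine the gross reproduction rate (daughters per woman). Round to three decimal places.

0.541

Proportion female at birth = 100 / (100 + 106) = 0.48544.
Sum of ASFRs = 0.0584 + 0.0813 + 0.0834 + 0.1138 + 0.1391 + 0.1518 + 0.1745 + 0.1549 + 0.1570 = 1.1142
TFR = 1.1142
GRR = 0.48544 × 1.1142 = 0.54088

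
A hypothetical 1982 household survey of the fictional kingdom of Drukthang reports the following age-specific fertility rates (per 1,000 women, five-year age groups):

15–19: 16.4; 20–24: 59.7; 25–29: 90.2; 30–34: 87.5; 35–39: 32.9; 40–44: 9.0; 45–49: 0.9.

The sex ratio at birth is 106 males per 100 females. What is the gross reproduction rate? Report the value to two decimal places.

0.72

Proportion female at birth = 100 / (100 + 106) = 0.48544.
Sum of ASFRs = 16.4 + 59.7 + 90.2 + 87.5 + 32.9 + 9.0 + 0.9 = 296.6
TFR = 5 × 296.6 / 1000 = 1.483
GRR = 0.48544 × 1.483 = 0.71991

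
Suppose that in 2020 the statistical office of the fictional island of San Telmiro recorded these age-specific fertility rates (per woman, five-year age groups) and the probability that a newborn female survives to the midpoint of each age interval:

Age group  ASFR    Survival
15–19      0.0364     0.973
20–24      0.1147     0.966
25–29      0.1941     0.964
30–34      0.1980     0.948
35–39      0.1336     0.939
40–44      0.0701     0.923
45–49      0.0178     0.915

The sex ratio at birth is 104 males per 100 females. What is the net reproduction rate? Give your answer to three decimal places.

Proportion female at birth = 100 / (100 + 104) = 0.49020.
Survival-weighted fertility by age (5·fₓ·Sₓ):
  15–19: 5 × 0.0364 × 0.973 = 0.17709
  20–24: 5 × 0.1147 × 0.966 = 0.55400
  25–29: 5 × 0.1941 × 0.964 = 0.93556
  30–34: 5 × 0.1980 × 0.948 = 0.93852
  35–39: 5 × 0.1336 × 0.939 = 0.62725
  40–44: 5 × 0.0701 × 0.923 = 0.32351
  45–49: 5 × 0.0178 × 0.915 = 0.08144
Sum = 3.63737
NRR = 0.49020 × 3.63737 = 1.78304
NRR > 1, so each generation more than replaces itself.

1.783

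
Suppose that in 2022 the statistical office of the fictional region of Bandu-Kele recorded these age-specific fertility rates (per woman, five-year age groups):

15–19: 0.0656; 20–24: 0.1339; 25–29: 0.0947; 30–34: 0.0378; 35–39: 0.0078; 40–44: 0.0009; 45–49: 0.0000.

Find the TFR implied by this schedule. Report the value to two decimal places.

1.70

Sum of ASFRs = 0.0656 + 0.1339 + 0.0947 + 0.0378 + 0.0078 + 0.0009 + 0.0000 = 0.3407
TFR = 5 × 0.3407 = 1.7035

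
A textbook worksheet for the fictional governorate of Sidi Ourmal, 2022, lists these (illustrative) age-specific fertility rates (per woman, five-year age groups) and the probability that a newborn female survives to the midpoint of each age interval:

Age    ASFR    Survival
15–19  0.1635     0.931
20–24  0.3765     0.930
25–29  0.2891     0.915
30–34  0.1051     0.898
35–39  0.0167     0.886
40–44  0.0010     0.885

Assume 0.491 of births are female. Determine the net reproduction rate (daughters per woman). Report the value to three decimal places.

Proportion female at birth = 0.491.
Per-age-group product (5 × ASFR × survival probability):
  15–19: 5 × 0.1635 × 0.931 = 0.76109
  20–24: 5 × 0.3765 × 0.930 = 1.75073
  25–29: 5 × 0.2891 × 0.915 = 1.32263
  30–34: 5 × 0.1051 × 0.898 = 0.47190
  35–39: 5 × 0.0167 × 0.886 = 0.07398
  40–44: 5 × 0.0010 × 0.885 = 0.00443
Sum = 4.38476
NRR = 0.491 × 4.38476 = 2.15292

2.153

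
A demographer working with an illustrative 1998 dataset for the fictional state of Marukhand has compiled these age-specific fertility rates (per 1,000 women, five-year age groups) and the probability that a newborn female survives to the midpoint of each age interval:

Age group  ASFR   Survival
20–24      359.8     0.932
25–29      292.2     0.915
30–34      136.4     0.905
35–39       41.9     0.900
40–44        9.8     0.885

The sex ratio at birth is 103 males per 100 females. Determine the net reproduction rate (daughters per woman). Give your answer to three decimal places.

Proportion female at birth = 100 / (100 + 103) = 0.49261.
Survival-weighted fertility by age (5·fₓ·Sₓ):
  20–24: 5 × 359.8/1000 × 0.932 = 1.67667
  25–29: 5 × 292.2/1000 × 0.915 = 1.33682
  30–34: 5 × 136.4/1000 × 0.905 = 0.61721
  35–39: 5 × 41.9/1000 × 0.900 = 0.18855
  40–44: 5 × 9.8/1000 × 0.885 = 0.04337
Sum = 3.86262
NRR = 0.49261 × 3.86262 = 1.90277
With NRR above 1 the population is above replacement fertility.

1.903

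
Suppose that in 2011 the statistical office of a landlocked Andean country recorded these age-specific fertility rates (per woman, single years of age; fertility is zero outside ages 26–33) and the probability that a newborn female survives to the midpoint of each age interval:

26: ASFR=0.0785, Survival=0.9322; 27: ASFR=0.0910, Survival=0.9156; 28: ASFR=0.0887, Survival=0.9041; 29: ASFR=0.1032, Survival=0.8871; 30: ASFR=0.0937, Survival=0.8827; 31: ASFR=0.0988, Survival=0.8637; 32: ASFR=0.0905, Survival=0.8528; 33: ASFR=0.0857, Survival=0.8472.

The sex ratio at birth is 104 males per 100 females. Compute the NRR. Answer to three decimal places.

0.317

Proportion female at birth = 100 / (100 + 104) = 0.49020.
Per-age-group product (1 × ASFR × survival probability):
  26: 1 × 0.0785 × 0.9322 = 0.07318
  27: 1 × 0.0910 × 0.9156 = 0.08332
  28: 1 × 0.0887 × 0.9041 = 0.08019
  29: 1 × 0.1032 × 0.8871 = 0.09155
  30: 1 × 0.0937 × 0.8827 = 0.08271
  31: 1 × 0.0988 × 0.8637 = 0.08533
  32: 1 × 0.0905 × 0.8528 = 0.07718
  33: 1 × 0.0857 × 0.8472 = 0.07261
Sum = 0.64607
NRR = 0.49020 × 0.64607 = 0.31670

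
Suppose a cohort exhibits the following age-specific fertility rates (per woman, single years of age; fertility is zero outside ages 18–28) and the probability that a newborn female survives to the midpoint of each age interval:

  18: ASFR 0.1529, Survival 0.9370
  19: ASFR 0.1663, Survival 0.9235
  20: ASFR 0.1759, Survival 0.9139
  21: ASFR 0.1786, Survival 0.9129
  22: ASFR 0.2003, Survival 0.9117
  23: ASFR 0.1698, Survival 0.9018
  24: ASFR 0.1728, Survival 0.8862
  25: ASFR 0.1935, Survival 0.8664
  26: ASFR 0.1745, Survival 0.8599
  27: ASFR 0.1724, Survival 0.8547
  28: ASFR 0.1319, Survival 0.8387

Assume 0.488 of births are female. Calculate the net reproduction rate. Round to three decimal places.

Proportion female at birth = 0.488.
Survival-weighted fertility by age (1·fₓ·Sₓ):
  18: 1 × 0.1529 × 0.9370 = 0.14327
  19: 1 × 0.1663 × 0.9235 = 0.15358
  20: 1 × 0.1759 × 0.9139 = 0.16076
  21: 1 × 0.1786 × 0.9129 = 0.16304
  22: 1 × 0.2003 × 0.9117 = 0.18261
  23: 1 × 0.1698 × 0.9018 = 0.15313
  24: 1 × 0.1728 × 0.8862 = 0.15314
  25: 1 × 0.1935 × 0.8664 = 0.16765
  26: 1 × 0.1745 × 0.8599 = 0.15005
  27: 1 × 0.1724 × 0.8547 = 0.14735
  28: 1 × 0.1319 × 0.8387 = 0.11062
Sum = 1.68520
NRR = 0.488 × 1.68520 = 0.82238

0.822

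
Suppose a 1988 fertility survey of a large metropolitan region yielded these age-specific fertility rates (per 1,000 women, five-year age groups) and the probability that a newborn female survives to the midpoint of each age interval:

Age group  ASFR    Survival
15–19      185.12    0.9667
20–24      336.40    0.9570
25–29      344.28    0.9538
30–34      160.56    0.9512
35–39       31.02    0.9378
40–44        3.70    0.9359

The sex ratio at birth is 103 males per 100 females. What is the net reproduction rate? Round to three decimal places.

Proportion female at birth = 100 / (100 + 103) = 0.49261.
Per-age-group product (5 × ASFR × survival probability):
  15–19: 5 × 185.12/1000 × 0.9667 = 0.89478
  20–24: 5 × 336.40/1000 × 0.9570 = 1.60967
  25–29: 5 × 344.28/1000 × 0.9538 = 1.64187
  30–34: 5 × 160.56/1000 × 0.9512 = 0.76362
  35–39: 5 × 31.02/1000 × 0.9378 = 0.14545
  40–44: 5 × 3.70/1000 × 0.9359 = 0.01731
Sum = 5.07270
NRR = 0.49261 × 5.07270 = 2.49886

2.499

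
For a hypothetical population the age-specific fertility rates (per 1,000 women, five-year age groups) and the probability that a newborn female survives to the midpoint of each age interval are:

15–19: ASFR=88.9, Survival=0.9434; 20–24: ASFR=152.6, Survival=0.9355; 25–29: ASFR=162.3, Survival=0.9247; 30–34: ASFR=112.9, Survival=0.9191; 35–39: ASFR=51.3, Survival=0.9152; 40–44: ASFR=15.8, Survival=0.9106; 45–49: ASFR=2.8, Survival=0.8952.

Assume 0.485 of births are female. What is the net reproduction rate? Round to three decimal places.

1.320

Proportion female at birth = 0.485.
Survival-weighted fertility by age (5·fₓ·Sₓ):
  15–19: 5 × 88.9/1000 × 0.9434 = 0.41934
  20–24: 5 × 152.6/1000 × 0.9355 = 0.71379
  25–29: 5 × 162.3/1000 × 0.9247 = 0.75039
  30–34: 5 × 112.9/1000 × 0.9191 = 0.51883
  35–39: 5 × 51.3/1000 × 0.9152 = 0.23475
  40–44: 5 × 15.8/1000 × 0.9106 = 0.07194
  45–49: 5 × 2.8/1000 × 0.8952 = 0.01253
Sum = 2.72157
NRR = 0.485 × 2.72157 = 1.31996
An NRR exceeding 1 indicates intrinsic growth under these rates.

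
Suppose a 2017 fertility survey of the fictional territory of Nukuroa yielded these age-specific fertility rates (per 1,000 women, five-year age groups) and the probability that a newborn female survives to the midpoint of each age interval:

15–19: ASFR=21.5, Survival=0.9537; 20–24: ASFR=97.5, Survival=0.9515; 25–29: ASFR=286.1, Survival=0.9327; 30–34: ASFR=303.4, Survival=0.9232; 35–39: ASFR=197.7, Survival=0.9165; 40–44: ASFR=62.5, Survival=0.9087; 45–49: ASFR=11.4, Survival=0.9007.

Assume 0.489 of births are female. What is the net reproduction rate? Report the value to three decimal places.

2.221

Proportion female at birth = 0.489.
Per-age-group product (5 × ASFR × survival probability):
  15–19: 5 × 21.5/1000 × 0.9537 = 0.10252
  20–24: 5 × 97.5/1000 × 0.9515 = 0.46386
  25–29: 5 × 286.1/1000 × 0.9327 = 1.33423
  30–34: 5 × 303.4/1000 × 0.9232 = 1.40049
  35–39: 5 × 197.7/1000 × 0.9165 = 0.90596
  40–44: 5 × 62.5/1000 × 0.9087 = 0.28397
  45–49: 5 × 11.4/1000 × 0.9007 = 0.05134
Sum = 4.54237
NRR = 0.489 × 4.54237 = 2.22122
NRR > 1, so each generation more than replaces itself.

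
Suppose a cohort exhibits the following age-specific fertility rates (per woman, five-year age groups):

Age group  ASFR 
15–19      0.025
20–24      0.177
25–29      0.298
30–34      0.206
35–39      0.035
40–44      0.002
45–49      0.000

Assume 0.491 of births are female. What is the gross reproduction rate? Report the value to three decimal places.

1.824

Proportion female at birth = 0.491.
Sum of ASFRs = 0.025 + 0.177 + 0.298 + 0.206 + 0.035 + 0.002 + 0.000 = 0.743
TFR = 5 × 0.743 = 3.715
GRR = 0.491 × 3.715 = 1.82407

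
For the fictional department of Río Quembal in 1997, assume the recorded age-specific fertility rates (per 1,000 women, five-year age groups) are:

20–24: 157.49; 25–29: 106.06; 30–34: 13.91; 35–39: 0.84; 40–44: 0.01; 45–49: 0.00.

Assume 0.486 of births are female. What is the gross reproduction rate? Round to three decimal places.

0.676

Proportion female at birth = 0.486.
Sum of ASFRs = 157.49 + 106.06 + 13.91 + 0.84 + 0.01 + 0.00 = 278.31
TFR = 5 × 278.31 / 1000 = 1.39155
GRR = 0.486 × 1.39155 = 0.67629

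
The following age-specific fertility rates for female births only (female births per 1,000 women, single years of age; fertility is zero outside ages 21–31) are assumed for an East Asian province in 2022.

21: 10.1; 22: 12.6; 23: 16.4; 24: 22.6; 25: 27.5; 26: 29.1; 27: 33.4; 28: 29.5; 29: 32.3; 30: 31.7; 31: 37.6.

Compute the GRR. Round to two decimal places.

Sum of female ASFRs = 10.1 + 12.6 + 16.4 + 22.6 + 27.5 + 29.1 + 33.4 + 29.5 + 32.3 + 31.7 + 37.6 = 282.8
GRR = 282.8 / 1000 = 0.2828

0.28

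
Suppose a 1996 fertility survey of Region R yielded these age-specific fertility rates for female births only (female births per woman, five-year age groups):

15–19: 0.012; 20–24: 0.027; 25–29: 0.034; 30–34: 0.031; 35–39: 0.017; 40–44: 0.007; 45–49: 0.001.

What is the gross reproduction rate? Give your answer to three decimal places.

0.645

Sum of female ASFRs = 0.012 + 0.027 + 0.034 + 0.031 + 0.017 + 0.007 + 0.001 = 0.129
GRR = 5 × 0.129 = 0.645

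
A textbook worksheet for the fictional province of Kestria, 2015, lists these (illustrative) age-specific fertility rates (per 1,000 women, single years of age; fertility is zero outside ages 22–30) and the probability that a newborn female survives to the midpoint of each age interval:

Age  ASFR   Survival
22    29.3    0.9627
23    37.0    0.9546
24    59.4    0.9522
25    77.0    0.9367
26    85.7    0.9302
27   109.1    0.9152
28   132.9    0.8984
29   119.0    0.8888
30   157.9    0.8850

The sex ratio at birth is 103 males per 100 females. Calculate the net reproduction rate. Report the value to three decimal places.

0.363

Proportion female at birth = 100 / (100 + 103) = 0.49261.
Per-age-group product (1 × ASFR × survival probability):
  22: 1 × 29.3/1000 × 0.9627 = 0.02821
  23: 1 × 37.0/1000 × 0.9546 = 0.03532
  24: 1 × 59.4/1000 × 0.9522 = 0.05656
  25: 1 × 77.0/1000 × 0.9367 = 0.07213
  26: 1 × 85.7/1000 × 0.9302 = 0.07972
  27: 1 × 109.1/1000 × 0.9152 = 0.09985
  28: 1 × 132.9/1000 × 0.8984 = 0.11940
  29: 1 × 119.0/1000 × 0.8888 = 0.10577
  30: 1 × 157.9/1000 × 0.8850 = 0.13974
Sum = 0.73670
NRR = 0.49261 × 0.73670 = 0.36291
NRR < 1, so the cohort does not fully replace itself.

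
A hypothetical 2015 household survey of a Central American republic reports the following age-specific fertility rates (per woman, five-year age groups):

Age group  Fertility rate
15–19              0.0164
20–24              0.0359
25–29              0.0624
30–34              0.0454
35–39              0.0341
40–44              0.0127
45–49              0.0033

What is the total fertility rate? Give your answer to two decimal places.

Sum of ASFRs = 0.0164 + 0.0359 + 0.0624 + 0.0454 + 0.0341 + 0.0127 + 0.0033 = 0.2102
TFR = 5 × 0.2102 = 1.051

1.05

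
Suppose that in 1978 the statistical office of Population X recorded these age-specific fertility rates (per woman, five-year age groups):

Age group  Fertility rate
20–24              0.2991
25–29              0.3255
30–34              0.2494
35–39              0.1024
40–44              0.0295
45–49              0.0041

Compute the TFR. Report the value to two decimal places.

5.05

Sum of ASFRs = 0.2991 + 0.3255 + 0.2494 + 0.1024 + 0.0295 + 0.0041 = 1.0100
TFR = 5 × 1.0100 = 5.05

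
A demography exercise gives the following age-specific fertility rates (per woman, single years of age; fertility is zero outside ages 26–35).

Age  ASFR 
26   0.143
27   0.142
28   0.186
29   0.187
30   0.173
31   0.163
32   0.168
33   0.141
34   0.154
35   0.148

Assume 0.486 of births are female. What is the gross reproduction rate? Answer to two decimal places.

0.78

Proportion female at birth = 0.486.
Sum of ASFRs = 0.143 + 0.142 + 0.186 + 0.187 + 0.173 + 0.163 + 0.168 + 0.141 + 0.154 + 0.148 = 1.605
TFR = 1.605
GRR = 0.486 × 1.605 = 0.78003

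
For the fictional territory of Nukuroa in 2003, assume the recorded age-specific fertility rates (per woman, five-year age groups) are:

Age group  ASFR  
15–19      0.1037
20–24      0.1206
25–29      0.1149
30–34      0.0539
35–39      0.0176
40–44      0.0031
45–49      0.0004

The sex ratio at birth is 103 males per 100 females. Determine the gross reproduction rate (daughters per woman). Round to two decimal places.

Proportion female at birth = 100 / (100 + 103) = 0.49261.
Sum of ASFRs = 0.1037 + 0.1206 + 0.1149 + 0.0539 + 0.0176 + 0.0031 + 0.0004 = 0.4142
TFR = 5 × 0.4142 = 2.071
GRR = 0.49261 × 2.071 = 1.02020

1.02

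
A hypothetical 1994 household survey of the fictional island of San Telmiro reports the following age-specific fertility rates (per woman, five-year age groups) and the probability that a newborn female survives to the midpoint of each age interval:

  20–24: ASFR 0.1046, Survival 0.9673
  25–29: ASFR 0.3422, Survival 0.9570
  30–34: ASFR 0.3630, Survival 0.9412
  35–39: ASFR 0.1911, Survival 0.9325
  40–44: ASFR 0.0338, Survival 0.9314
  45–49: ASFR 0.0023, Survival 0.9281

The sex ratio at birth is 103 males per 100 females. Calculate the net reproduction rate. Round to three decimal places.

Proportion female at birth = 100 / (100 + 103) = 0.49261.
Each age group contributes 5 × ASFR × survival:
  20–24: 5 × 0.1046 × 0.9673 = 0.50590
  25–29: 5 × 0.3422 × 0.9570 = 1.63743
  30–34: 5 × 0.3630 × 0.9412 = 1.70828
  35–39: 5 × 0.1911 × 0.9325 = 0.89100
  40–44: 5 × 0.0338 × 0.9314 = 0.15741
  45–49: 5 × 0.0023 × 0.9281 = 0.01067
Sum = 4.91069
NRR = 0.49261 × 4.91069 = 2.41906
With NRR above 1 the population is above replacement fertility.

2.419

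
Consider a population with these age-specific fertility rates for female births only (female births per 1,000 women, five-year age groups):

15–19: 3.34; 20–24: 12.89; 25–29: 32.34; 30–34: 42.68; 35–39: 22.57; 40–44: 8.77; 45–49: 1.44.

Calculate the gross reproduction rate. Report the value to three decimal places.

0.620

Sum of female ASFRs = 3.34 + 12.89 + 32.34 + 42.68 + 22.57 + 8.77 + 1.44 = 124.03
GRR = 5 × 124.03 / 1000 = 0.62015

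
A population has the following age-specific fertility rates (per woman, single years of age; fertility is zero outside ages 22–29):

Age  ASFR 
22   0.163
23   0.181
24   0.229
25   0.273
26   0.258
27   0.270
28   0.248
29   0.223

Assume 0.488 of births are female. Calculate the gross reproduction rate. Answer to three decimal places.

0.900

Proportion female at birth = 0.488.
Sum of ASFRs = 0.163 + 0.181 + 0.229 + 0.273 + 0.258 + 0.270 + 0.248 + 0.223 = 1.845
TFR = 1.845
GRR = 0.488 × 1.845 = 0.90036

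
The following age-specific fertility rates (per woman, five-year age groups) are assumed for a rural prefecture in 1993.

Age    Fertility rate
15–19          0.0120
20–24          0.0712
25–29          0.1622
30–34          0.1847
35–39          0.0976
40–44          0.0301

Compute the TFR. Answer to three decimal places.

2.789

Sum of ASFRs = 0.0120 + 0.0712 + 0.1622 + 0.1847 + 0.0976 + 0.0301 = 0.5578
TFR = 5 × 0.5578 = 2.789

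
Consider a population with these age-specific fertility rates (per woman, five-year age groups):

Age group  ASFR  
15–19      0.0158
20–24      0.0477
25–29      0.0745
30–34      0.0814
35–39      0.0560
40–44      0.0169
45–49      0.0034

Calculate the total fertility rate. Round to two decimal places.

Sum of ASFRs = 0.0158 + 0.0477 + 0.0745 + 0.0814 + 0.0560 + 0.0169 + 0.0034 = 0.2957
TFR = 5 × 0.2957 = 1.4785

1.48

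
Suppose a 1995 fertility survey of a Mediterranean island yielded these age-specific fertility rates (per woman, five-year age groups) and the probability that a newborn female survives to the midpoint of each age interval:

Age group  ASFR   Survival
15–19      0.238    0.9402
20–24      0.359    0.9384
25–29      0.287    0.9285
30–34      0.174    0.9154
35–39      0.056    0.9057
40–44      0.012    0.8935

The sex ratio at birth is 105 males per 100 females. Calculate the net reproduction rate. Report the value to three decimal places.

Proportion female at birth = 100 / (100 + 105) = 0.48780.
Weighting each age-specific rate by interval width and survival:
  15–19: 5 × 0.238 × 0.9402 = 1.11884
  20–24: 5 × 0.359 × 0.9384 = 1.68443
  25–29: 5 × 0.287 × 0.9285 = 1.33240
  30–34: 5 × 0.174 × 0.9154 = 0.79640
  35–39: 5 × 0.056 × 0.9057 = 0.25360
  40–44: 5 × 0.012 × 0.8935 = 0.05361
Sum = 5.23928
NRR = 0.48780 × 5.23928 = 2.55572

2.556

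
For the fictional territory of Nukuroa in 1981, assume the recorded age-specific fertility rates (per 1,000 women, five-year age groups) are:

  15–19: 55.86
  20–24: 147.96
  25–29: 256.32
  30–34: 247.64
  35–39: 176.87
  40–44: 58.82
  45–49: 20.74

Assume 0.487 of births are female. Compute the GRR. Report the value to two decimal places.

Proportion female at birth = 0.487.
Sum of ASFRs = 55.86 + 147.96 + 256.32 + 247.64 + 176.87 + 58.82 + 20.74 = 964.21
TFR = 5 × 964.21 / 1000 = 4.82105
GRR = 0.487 × 4.82105 = 2.34785

2.35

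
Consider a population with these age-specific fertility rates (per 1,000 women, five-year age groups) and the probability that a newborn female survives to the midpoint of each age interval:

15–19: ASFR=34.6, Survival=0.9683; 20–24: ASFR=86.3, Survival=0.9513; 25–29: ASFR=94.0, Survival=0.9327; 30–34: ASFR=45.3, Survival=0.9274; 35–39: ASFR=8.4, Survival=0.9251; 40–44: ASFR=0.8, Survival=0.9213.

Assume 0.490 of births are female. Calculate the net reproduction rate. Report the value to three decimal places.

Proportion female at birth = 0.490.
Survival-weighted fertility by age (5·fₓ·Sₓ):
  15–19: 5 × 34.6/1000 × 0.9683 = 0.16752
  20–24: 5 × 86.3/1000 × 0.9513 = 0.41049
  25–29: 5 × 94.0/1000 × 0.9327 = 0.43837
  30–34: 5 × 45.3/1000 × 0.9274 = 0.21006
  35–39: 5 × 8.4/1000 × 0.9251 = 0.03885
  40–44: 5 × 0.8/1000 × 0.9213 = 0.00369
Sum = 1.26898
NRR = 0.490 × 1.26898 = 0.62180
An NRR under 1 implies long-run decline under these rates.

0.622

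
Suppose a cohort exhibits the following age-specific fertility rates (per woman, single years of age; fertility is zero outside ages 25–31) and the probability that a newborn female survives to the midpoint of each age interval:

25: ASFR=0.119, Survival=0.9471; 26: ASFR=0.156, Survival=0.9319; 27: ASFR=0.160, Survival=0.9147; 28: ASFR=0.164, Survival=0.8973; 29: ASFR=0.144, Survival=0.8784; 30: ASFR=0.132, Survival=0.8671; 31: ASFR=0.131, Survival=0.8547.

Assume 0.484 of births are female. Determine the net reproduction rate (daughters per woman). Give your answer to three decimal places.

Proportion female at birth = 0.484.
Per-age-group product (1 × ASFR × survival probability):
  25: 1 × 0.119 × 0.9471 = 0.11270
  26: 1 × 0.156 × 0.9319 = 0.14538
  27: 1 × 0.160 × 0.9147 = 0.14635
  28: 1 × 0.164 × 0.8973 = 0.14716
  29: 1 × 0.144 × 0.8784 = 0.12649
  30: 1 × 0.132 × 0.8671 = 0.11446
  31: 1 × 0.131 × 0.8547 = 0.11197
Sum = 0.90451
NRR = 0.484 × 0.90451 = 0.43778
An NRR under 1 implies long-run decline under these rates.

0.438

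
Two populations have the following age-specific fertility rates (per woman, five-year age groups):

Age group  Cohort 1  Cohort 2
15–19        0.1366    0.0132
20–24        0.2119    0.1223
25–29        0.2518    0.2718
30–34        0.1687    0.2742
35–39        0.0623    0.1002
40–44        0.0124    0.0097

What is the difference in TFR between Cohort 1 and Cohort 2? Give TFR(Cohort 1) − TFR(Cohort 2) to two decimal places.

0.26

Cohort 1:
  Sum of ASFRs = 0.1366 + 0.2119 + 0.2518 + 0.1687 + 0.0623 + 0.0124 = 0.8437
  TFR = 5 × 0.8437 = 4.2185
Cohort 2:
  Sum of ASFRs = 0.0132 + 0.1223 + 0.2718 + 0.2742 + 0.1002 + 0.0097 = 0.7914
  TFR = 5 × 0.7914 = 3.957
Difference = 4.2185 − 3.957 = 0.2615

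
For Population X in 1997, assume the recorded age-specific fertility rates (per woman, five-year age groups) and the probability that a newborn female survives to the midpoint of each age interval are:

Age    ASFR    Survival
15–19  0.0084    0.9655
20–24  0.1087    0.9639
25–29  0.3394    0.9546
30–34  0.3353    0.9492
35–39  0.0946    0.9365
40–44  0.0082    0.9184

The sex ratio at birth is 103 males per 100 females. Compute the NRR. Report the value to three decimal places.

Proportion female at birth = 100 / (100 + 103) = 0.49261.
Per-age-group product (5 × ASFR × survival probability):
  15–19: 5 × 0.0084 × 0.9655 = 0.04055
  20–24: 5 × 0.1087 × 0.9639 = 0.52388
  25–29: 5 × 0.3394 × 0.9546 = 1.61996
  30–34: 5 × 0.3353 × 0.9492 = 1.59133
  35–39: 5 × 0.0946 × 0.9365 = 0.44296
  40–44: 5 × 0.0082 × 0.9184 = 0.03765
Sum = 4.25633
NRR = 0.49261 × 4.25633 = 2.09671
An NRR exceeding 1 indicates intrinsic growth under these rates.

2.097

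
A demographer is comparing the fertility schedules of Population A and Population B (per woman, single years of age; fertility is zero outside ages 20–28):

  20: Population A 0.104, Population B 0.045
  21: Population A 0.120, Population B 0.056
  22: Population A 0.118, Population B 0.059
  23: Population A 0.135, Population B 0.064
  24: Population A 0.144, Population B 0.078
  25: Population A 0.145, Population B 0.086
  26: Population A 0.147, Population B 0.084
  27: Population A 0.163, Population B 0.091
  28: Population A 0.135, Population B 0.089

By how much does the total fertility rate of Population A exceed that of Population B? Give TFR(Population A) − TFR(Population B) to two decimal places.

0.56

Population A:
  Sum of ASFRs = 0.104 + 0.120 + 0.118 + 0.135 + 0.144 + 0.145 + 0.147 + 0.163 + 0.135 = 1.211
  TFR = 1.211
Population B:
  Sum of ASFRs = 0.045 + 0.056 + 0.059 + 0.064 + 0.078 + 0.086 + 0.084 + 0.091 + 0.089 = 0.652
  TFR = 0.652
Difference = 1.211 − 0.652 = 0.559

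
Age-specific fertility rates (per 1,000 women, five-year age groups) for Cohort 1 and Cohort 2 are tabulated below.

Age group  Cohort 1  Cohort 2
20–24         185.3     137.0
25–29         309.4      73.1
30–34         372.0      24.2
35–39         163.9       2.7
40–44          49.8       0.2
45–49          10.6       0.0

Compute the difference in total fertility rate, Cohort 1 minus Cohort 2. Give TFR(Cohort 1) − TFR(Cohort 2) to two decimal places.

4.27

Cohort 1:
  Sum of ASFRs = 185.3 + 309.4 + 372.0 + 163.9 + 49.8 + 10.6 = 1091.0
  TFR = 5 × 1091.0 / 1000 = 5.455
Cohort 2:
  Sum of ASFRs = 137.0 + 73.1 + 24.2 + 2.7 + 0.2 + 0.0 = 237.2
  TFR = 5 × 237.2 / 1000 = 1.186
Difference = 5.455 − 1.186 = 4.269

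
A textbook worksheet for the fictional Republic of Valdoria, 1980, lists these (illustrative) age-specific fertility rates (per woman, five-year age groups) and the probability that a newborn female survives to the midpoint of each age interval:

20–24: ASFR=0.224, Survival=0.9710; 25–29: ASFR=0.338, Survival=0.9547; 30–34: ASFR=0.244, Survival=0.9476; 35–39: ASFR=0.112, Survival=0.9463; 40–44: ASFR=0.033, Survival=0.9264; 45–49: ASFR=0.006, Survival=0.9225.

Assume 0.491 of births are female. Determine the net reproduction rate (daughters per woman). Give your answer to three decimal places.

2.243

Proportion female at birth = 0.491.
Survival-weighted fertility by age (5·fₓ·Sₓ):
  20–24: 5 × 0.224 × 0.9710 = 1.08752
  25–29: 5 × 0.338 × 0.9547 = 1.61344
  30–34: 5 × 0.244 × 0.9476 = 1.15607
  35–39: 5 × 0.112 × 0.9463 = 0.52993
  40–44: 5 × 0.033 × 0.9264 = 0.15286
  45–49: 5 × 0.006 × 0.9225 = 0.02768
Sum = 4.56750
NRR = 0.491 × 4.56750 = 2.24264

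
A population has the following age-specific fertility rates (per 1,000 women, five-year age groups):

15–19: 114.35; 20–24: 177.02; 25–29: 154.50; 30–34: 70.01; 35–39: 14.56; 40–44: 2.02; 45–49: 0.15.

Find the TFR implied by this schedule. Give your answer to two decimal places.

Sum of ASFRs = 114.35 + 177.02 + 154.50 + 70.01 + 14.56 + 2.02 + 0.15 = 532.61
TFR = 5 × 532.61 / 1000 = 2.66305

2.66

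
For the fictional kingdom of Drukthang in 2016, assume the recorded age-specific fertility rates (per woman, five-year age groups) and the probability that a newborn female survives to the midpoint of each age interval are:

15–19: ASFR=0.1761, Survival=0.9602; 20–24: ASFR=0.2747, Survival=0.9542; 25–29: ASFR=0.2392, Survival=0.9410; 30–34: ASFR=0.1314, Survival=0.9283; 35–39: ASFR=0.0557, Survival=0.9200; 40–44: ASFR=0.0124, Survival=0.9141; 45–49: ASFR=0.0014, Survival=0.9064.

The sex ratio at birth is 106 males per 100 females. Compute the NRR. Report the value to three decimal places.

2.044

Proportion female at birth = 100 / (100 + 106) = 0.48544.
Each age group contributes 5 × ASFR × survival:
  15–19: 5 × 0.1761 × 0.9602 = 0.84546
  20–24: 5 × 0.2747 × 0.9542 = 1.31059
  25–29: 5 × 0.2392 × 0.9410 = 1.12544
  30–34: 5 × 0.1314 × 0.9283 = 0.60989
  35–39: 5 × 0.0557 × 0.9200 = 0.25622
  40–44: 5 × 0.0124 × 0.9141 = 0.05667
  45–49: 5 × 0.0014 × 0.9064 = 0.00634
Sum = 4.21061
NRR = 0.48544 × 4.21061 = 2.04400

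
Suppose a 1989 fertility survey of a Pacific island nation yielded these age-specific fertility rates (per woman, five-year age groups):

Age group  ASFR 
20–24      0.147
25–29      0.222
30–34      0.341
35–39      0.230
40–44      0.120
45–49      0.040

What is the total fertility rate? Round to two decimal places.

Sum of ASFRs = 0.147 + 0.222 + 0.341 + 0.230 + 0.120 + 0.040 = 1.100
TFR = 5 × 1.100 = 5.5

5.50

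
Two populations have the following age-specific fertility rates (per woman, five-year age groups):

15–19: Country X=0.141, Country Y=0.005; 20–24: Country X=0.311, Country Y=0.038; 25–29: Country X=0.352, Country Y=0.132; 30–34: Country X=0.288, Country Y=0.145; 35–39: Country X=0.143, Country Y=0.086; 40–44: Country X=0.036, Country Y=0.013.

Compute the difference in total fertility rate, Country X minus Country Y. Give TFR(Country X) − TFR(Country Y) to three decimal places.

Country X:
  Sum of ASFRs = 0.141 + 0.311 + 0.352 + 0.288 + 0.143 + 0.036 = 1.271
  TFR = 5 × 1.271 = 6.355
Country Y:
  Sum of ASFRs = 0.005 + 0.038 + 0.132 + 0.145 + 0.086 + 0.013 = 0.419
  TFR = 5 × 0.419 = 2.095
Difference = 6.355 − 2.095 = 4.26

4.260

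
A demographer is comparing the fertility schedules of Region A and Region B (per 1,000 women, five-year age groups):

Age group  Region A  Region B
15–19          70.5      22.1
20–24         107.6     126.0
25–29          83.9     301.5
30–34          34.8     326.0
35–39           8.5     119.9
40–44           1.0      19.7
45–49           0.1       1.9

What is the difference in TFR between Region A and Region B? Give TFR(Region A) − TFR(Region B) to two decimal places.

-3.05

Region A:
  Sum of ASFRs = 70.5 + 107.6 + 83.9 + 34.8 + 8.5 + 1.0 + 0.1 = 306.4
  TFR = 5 × 306.4 / 1000 = 1.532
Region B:
  Sum of ASFRs = 22.1 + 126.0 + 301.5 + 326.0 + 119.9 + 19.7 + 1.9 = 917.1
  TFR = 5 × 917.1 / 1000 = 4.5855
Difference = 1.532 − 4.5855 = -3.0535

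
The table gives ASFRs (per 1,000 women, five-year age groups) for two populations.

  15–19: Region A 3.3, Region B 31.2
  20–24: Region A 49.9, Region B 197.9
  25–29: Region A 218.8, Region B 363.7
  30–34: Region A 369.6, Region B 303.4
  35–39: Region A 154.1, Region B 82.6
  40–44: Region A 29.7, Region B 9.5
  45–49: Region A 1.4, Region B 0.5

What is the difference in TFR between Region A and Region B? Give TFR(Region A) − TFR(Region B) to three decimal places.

-0.810

Region A:
  Sum of ASFRs = 3.3 + 49.9 + 218.8 + 369.6 + 154.1 + 29.7 + 1.4 = 826.8
  TFR = 5 × 826.8 / 1000 = 4.134
Region B:
  Sum of ASFRs = 31.2 + 197.9 + 363.7 + 303.4 + 82.6 + 9.5 + 0.5 = 988.8
  TFR = 5 × 988.8 / 1000 = 4.944
Difference = 4.134 − 4.944 = -0.81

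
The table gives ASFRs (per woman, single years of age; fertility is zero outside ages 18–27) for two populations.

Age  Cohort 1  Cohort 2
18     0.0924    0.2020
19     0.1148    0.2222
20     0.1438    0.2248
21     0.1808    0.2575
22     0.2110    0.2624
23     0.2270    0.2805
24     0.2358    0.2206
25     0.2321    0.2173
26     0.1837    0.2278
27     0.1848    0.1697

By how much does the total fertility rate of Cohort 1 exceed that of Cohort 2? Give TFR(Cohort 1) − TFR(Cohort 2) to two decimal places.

Cohort 1:
  Sum of ASFRs = 0.0924 + 0.1148 + 0.1438 + 0.1808 + 0.2110 + 0.2270 + 0.2358 + 0.2321 + 0.1837 + 0.1848 = 1.8062
  TFR = 1.8062
Cohort 2:
  Sum of ASFRs = 0.2020 + 0.2222 + 0.2248 + 0.2575 + 0.2624 + 0.2805 + 0.2206 + 0.2173 + 0.2278 + 0.1697 = 2.2848
  TFR = 2.2848
Difference = 1.8062 − 2.2848 = -0.4786

-0.48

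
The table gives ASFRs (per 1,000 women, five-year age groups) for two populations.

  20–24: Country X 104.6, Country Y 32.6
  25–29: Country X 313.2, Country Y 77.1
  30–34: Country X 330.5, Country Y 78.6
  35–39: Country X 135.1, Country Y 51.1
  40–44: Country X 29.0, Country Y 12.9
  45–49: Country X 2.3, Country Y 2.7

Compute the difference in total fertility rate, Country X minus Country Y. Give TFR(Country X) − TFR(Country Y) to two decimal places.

Country X:
  Sum of ASFRs = 104.6 + 313.2 + 330.5 + 135.1 + 29.0 + 2.3 = 914.7
  TFR = 5 × 914.7 / 1000 = 4.5735
Country Y:
  Sum of ASFRs = 32.6 + 77.1 + 78.6 + 51.1 + 12.9 + 2.7 = 255.0
  TFR = 5 × 255.0 / 1000 = 1.275
Difference = 4.5735 − 1.275 = 3.2985

3.30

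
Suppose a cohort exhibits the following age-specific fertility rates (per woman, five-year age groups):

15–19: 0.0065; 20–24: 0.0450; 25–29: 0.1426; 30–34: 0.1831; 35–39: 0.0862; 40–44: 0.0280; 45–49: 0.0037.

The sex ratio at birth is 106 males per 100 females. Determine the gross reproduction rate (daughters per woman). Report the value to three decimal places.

Proportion female at birth = 100 / (100 + 106) = 0.48544.
Sum of ASFRs = 0.0065 + 0.0450 + 0.1426 + 0.1831 + 0.0862 + 0.0280 + 0.0037 = 0.4951
TFR = 5 × 0.4951 = 2.4755
GRR = 0.48544 × 2.4755 = 1.20171

1.202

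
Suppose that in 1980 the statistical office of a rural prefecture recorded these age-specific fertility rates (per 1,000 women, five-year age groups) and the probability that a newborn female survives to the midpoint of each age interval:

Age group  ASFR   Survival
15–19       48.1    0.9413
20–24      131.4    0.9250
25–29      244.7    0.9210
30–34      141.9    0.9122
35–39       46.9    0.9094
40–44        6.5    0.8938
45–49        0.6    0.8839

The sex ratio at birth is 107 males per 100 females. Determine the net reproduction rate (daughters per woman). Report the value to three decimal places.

Proportion female at birth = 100 / (100 + 107) = 0.48309.
Survival-weighted fertility by age (5·fₓ·Sₓ):
  15–19: 5 × 48.1/1000 × 0.9413 = 0.22638
  20–24: 5 × 131.4/1000 × 0.9250 = 0.60773
  25–29: 5 × 244.7/1000 × 0.9210 = 1.12684
  30–34: 5 × 141.9/1000 × 0.9122 = 0.64721
  35–39: 5 × 46.9/1000 × 0.9094 = 0.21325
  40–44: 5 × 6.5/1000 × 0.8938 = 0.02905
  45–49: 5 × 0.6/1000 × 0.8839 = 0.00265
Sum = 2.85311
NRR = 0.48309 × 2.85311 = 1.37831

1.378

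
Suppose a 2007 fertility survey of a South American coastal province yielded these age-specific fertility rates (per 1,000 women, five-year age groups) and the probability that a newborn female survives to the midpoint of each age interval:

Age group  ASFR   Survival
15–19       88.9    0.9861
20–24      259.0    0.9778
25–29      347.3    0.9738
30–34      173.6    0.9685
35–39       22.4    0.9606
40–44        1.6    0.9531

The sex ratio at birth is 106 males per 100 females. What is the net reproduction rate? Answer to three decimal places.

Proportion female at birth = 100 / (100 + 106) = 0.48544.
Survival-weighted fertility by age (5·fₓ·Sₓ):
  15–19: 5 × 88.9/1000 × 0.9861 = 0.43832
  20–24: 5 × 259.0/1000 × 0.9778 = 1.26625
  25–29: 5 × 347.3/1000 × 0.9738 = 1.69100
  30–34: 5 × 173.6/1000 × 0.9685 = 0.84066
  35–39: 5 × 22.4/1000 × 0.9606 = 0.10759
  40–44: 5 × 1.6/1000 × 0.9531 = 0.00762
Sum = 4.35144
NRR = 0.48544 × 4.35144 = 2.11236

2.112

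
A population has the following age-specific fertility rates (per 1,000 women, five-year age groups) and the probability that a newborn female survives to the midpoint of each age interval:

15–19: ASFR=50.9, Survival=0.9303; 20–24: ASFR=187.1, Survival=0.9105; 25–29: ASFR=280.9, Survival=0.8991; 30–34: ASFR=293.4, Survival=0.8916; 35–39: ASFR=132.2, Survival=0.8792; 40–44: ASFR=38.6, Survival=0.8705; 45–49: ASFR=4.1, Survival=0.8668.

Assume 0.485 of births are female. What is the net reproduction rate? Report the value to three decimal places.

Proportion female at birth = 0.485.
Each age group contributes 5 × ASFR × survival:
  15–19: 5 × 50.9/1000 × 0.9303 = 0.23676
  20–24: 5 × 187.1/1000 × 0.9105 = 0.85177
  25–29: 5 × 280.9/1000 × 0.8991 = 1.26279
  30–34: 5 × 293.4/1000 × 0.8916 = 1.30798
  35–39: 5 × 132.2/1000 × 0.8792 = 0.58115
  40–44: 5 × 38.6/1000 × 0.8705 = 0.16801
  45–49: 5 × 4.1/1000 × 0.8668 = 0.01777
Sum = 4.42623
NRR = 0.485 × 4.42623 = 2.14672
With NRR above 1 the population is above replacement fertility.

2.147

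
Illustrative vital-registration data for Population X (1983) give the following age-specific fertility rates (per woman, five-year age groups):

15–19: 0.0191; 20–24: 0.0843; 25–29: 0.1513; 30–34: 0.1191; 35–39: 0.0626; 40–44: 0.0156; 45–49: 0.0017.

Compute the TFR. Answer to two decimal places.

2.27

Sum of ASFRs = 0.0191 + 0.0843 + 0.1513 + 0.1191 + 0.0626 + 0.0156 + 0.0017 = 0.4537
TFR = 5 × 0.4537 = 2.2685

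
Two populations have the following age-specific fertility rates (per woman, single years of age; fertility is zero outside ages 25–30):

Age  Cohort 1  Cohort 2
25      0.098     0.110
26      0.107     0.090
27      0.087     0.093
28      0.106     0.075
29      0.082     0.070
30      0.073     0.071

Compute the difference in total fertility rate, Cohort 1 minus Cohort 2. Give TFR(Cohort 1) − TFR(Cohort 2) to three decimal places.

Cohort 1:
  Sum of ASFRs = 0.098 + 0.107 + 0.087 + 0.106 + 0.082 + 0.073 = 0.553
  TFR = 0.553
Cohort 2:
  Sum of ASFRs = 0.110 + 0.090 + 0.093 + 0.075 + 0.070 + 0.071 = 0.509
  TFR = 0.509
Difference = 0.553 − 0.509 = 0.044

0.044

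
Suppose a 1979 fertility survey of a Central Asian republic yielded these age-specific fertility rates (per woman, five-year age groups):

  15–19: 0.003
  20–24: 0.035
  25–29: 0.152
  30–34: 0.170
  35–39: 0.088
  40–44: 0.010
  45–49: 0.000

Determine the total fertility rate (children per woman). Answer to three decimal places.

2.290

Sum of ASFRs = 0.003 + 0.035 + 0.152 + 0.170 + 0.088 + 0.010 + 0.000 = 0.458
TFR = 5 × 0.458 = 2.29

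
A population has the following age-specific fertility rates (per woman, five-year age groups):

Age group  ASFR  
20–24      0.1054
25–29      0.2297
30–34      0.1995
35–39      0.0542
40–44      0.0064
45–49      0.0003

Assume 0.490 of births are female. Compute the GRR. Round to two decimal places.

1.46

Proportion female at birth = 0.490.
Sum of ASFRs = 0.1054 + 0.2297 + 0.1995 + 0.0542 + 0.0064 + 0.0003 = 0.5955
TFR = 5 × 0.5955 = 2.9775
GRR = 0.490 × 2.9775 = 1.45898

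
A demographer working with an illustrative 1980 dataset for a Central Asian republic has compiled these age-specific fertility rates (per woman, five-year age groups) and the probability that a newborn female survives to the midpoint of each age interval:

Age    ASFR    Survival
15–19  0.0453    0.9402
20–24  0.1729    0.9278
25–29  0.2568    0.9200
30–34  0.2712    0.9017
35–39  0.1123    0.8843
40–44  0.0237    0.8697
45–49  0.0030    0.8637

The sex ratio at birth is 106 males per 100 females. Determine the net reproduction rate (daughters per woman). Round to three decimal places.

Proportion female at birth = 100 / (100 + 106) = 0.48544.
Survival-weighted fertility by age (5·fₓ·Sₓ):
  15–19: 5 × 0.0453 × 0.9402 = 0.21296
  20–24: 5 × 0.1729 × 0.9278 = 0.80208
  25–29: 5 × 0.2568 × 0.9200 = 1.18128
  30–34: 5 × 0.2712 × 0.9017 = 1.22271
  35–39: 5 × 0.1123 × 0.8843 = 0.49653
  40–44: 5 × 0.0237 × 0.8697 = 0.10306
  45–49: 5 × 0.0030 × 0.8637 = 0.01296
Sum = 4.03158
NRR = 0.48544 × 4.03158 = 1.95709

1.957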